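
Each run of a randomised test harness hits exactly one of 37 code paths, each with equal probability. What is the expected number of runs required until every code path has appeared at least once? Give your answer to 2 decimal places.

The wait to go from k to k+1 distinct code paths is geometric with mean 37/(37-k).
E[T] = 37/37 + 37/36 + 37/35 + ... + 37/2 + 37/1 = 37·H_{37}.
H_{37} = 4.202, so E[T] = 155.459.

155.46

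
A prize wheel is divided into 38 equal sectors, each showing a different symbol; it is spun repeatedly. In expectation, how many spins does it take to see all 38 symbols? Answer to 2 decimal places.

160.66

After k distinct symbols have appeared, the next spin gives a new one with probability (38-k)/38, so the expected wait for the (k+1)-th is 38/(38-k).
E[T] = 38/38 + 38/37 + 38/36 + ... + 38/2 + 38/1 = 38·H_{38}.
H_{38} = 4.228, so E[T] = 160.660.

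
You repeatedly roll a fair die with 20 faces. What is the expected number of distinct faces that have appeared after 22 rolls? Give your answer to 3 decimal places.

For each face, P(seen in 22 rolls) = 1 - (19/20)^22 = 0.6765.
By linearity of expectation, E[distinct seen] = 20·(1 - (19/20)^22) = 13.5293.

13.529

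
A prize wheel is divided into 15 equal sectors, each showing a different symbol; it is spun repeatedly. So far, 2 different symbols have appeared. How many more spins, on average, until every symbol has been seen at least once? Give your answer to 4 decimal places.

47.7020

From k distinct to k+1 distinct takes on average 15/(15-k) spins.
Sum over k = 2,...,14: E = 15/13 + 15/12 + 15/11 + ... + 15/2 + 15/1 = 47.70201.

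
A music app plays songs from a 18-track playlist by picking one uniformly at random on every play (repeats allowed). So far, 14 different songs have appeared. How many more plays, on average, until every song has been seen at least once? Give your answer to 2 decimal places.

37.50

The wait to go from k to k+1 distinct songs is geometric with mean 18/(18-k).
Sum over k = 14,...,17: E = 18/4 + 18/3 + 18/2 + 18/1 = 37.500.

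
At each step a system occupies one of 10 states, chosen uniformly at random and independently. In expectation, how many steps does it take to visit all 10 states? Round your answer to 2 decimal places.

29.29

After k distinct states have appeared, the next step gives a new one with probability (10-k)/10, so the expected wait for the (k+1)-th is 10/(10-k).
E[T] = 10/10 + 10/9 + 10/8 + ... + 10/2 + 10/1 = 10·H_{10}.
H_{10} = 2.929, so E[T] = 29.290.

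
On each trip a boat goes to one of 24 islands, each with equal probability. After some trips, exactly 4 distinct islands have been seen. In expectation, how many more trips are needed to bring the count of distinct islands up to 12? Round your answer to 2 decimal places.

The wait to go from k to k+1 distinct islands is geometric with mean 24/(24-k).
Sum over k = 4,...,11: E = 24/20 + 24/19 + 24/18 + ... + 24/14 + 24/13 = 11.869.

11.87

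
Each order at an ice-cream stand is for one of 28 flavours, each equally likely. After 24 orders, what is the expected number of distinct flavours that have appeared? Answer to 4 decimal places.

16.3024

For each flavour, P(seen in 24 orders) = 1 - (27/28)^24 = 0.58223.
By linearity of expectation, E[distinct seen] = 28·(1 - (27/28)^24) = 16.30243.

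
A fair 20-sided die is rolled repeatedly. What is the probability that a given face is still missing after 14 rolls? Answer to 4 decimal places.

0.4877

On each roll the fixed face fails to appear with probability 19/20.
P(still missing after 14) = (19/20)^14 = 0.48767.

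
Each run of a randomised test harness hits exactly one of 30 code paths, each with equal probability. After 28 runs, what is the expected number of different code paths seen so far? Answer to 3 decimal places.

For each code path, P(seen in 28 runs) = 1 - (29/30)^28 = 0.6130.
By linearity of expectation, E[distinct seen] = 30·(1 - (29/30)^28) = 18.3890.

18.389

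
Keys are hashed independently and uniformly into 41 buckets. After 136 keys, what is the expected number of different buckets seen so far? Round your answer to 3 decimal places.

39.573

For each bucket, P(seen in 136 keys) = 1 - (40/41)^136 = 0.9652.
By linearity of expectation, E[distinct seen] = 41·(1 - (40/41)^136) = 39.5733.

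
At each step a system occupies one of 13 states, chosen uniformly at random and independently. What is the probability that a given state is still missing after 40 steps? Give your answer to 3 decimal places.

0.041

On each step the fixed state fails to appear with probability 12/13.
P(still missing after 40) = (12/13)^40 = 0.0407.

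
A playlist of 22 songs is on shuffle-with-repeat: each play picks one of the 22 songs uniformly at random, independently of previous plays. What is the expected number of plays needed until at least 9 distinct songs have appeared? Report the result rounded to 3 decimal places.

Going from k to k+1 distinct takes a geometric number of plays with mean 22/(22-k).
Sum over k = 0,...,8: E = 22/22 + 22/21 + 22/20 + ... + 22/15 + 22/14 = 11.2349.

11.235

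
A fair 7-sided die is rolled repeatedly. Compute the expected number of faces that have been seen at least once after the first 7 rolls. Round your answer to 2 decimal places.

4.62

For each face, P(seen in 7 rolls) = 1 - (6/7)^7 = 0.660.
By linearity of expectation, E[distinct seen] = 7·(1 - (6/7)^7) = 4.621.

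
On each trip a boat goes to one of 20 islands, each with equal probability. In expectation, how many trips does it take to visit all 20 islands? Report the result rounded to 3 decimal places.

71.955

Split into phases: going from k distinct to k+1 distinct takes on average 20/(20-k) trips.
E[T] = 20/20 + 20/19 + 20/18 + ... + 20/2 + 20/1 = 20·H_{20}.
H_{20} = 3.5977, so E[T] = 71.9548.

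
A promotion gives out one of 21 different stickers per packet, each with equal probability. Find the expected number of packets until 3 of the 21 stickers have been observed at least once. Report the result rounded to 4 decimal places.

With k distinct stickers already seen, the next new one arrives after an expected 21/(21-k) packets.
Sum over k = 0,...,2: E = 21/21 + 21/20 + 21/19 = 3.15526.

3.1553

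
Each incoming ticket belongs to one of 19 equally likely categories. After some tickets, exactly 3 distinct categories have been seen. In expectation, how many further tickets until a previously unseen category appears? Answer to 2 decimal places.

The number of tickets until the next new category is geometric with success probability 16/19, so its mean is 19/16.
E = 19/16 = 1.188.

1.19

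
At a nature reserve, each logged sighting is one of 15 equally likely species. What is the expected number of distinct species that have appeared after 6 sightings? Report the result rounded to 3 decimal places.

5.085

For each species, P(seen in 6 sightings) = 1 - (14/15)^6 = 0.3390.
By linearity of expectation, E[distinct seen] = 15·(1 - (14/15)^6) = 5.0846.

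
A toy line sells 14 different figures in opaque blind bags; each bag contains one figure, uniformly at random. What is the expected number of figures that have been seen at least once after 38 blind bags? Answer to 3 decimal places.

13.162

For each figure, P(seen in 38 blind bags) = 1 - (13/14)^38 = 0.9402.
By linearity of expectation, E[distinct seen] = 14·(1 - (13/14)^38) = 13.1623.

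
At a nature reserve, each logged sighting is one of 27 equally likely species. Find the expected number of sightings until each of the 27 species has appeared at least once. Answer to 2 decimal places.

After k distinct species have appeared, the next sighting gives a new one with probability (27-k)/27, so the expected wait for the (k+1)-th is 27/(27-k).
E[T] = 27/27 + 27/26 + 27/25 + ... + 27/2 + 27/1 = 27·H_{27}.
H_{27} = 3.891, so E[T] = 105.069.

105.07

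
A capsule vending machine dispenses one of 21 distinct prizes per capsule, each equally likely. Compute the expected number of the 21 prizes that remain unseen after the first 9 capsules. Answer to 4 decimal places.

13.5368

For each prize, P(unseen after 9) = (20/21)^9 = 0.64461.
By linearity of expectation, E[unseen] = 21·(20/21)^9 = 13.53679.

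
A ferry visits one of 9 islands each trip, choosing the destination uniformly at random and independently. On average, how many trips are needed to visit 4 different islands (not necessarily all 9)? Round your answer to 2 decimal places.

4.91

With k distinct islands already seen, the next new one arrives after an expected 9/(9-k) trips.
Sum over k = 0,...,3: E = 9/9 + 9/8 + 9/7 + 9/6 = 4.911.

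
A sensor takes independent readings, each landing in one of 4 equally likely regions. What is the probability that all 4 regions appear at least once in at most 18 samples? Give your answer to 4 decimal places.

Let A_i be the event that region i is missing after 18 samples. By inclusion–exclusion on the A_i,
P(all seen) = Σ_{j=0}^{4} (-1)^j C(4,j)((4-j)/4)^18
= 1.00000 - 0.02255 + 0.00002 - 0.00000 + 0.00000
= 0.97747.

0.9775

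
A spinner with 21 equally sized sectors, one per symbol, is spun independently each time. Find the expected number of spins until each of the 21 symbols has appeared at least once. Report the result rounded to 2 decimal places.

76.55

After k distinct symbols have appeared, the next spin gives a new one with probability (21-k)/21, so the expected wait for the (k+1)-th is 21/(21-k).
E[T] = 21/21 + 21/20 + 21/19 + ... + 21/2 + 21/1 = 21·H_{21}.
H_{21} = 3.645, so E[T] = 76.553.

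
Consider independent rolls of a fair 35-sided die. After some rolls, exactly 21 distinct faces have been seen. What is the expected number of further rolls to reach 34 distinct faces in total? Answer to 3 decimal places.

The wait to go from k to k+1 distinct faces is geometric with mean 35/(35-k).
Sum over k = 21,...,33: E = 35/14 + 35/13 + 35/12 + ... + 35/3 + 35/2 = 78.8047.

78.805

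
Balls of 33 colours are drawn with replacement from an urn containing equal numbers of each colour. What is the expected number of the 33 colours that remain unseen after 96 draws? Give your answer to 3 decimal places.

For each colour, P(unseen after 96) = (32/33)^96 = 0.0521.
By linearity of expectation, E[unseen] = 33·(32/33)^96 = 1.7202.

1.720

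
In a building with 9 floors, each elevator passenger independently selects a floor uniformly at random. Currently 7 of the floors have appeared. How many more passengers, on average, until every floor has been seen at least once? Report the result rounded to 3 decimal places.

13.500

The wait to go from k to k+1 distinct floors is geometric with mean 9/(9-k).
Sum over k = 7,...,8: E = 9/2 + 9/1 = 13.5000.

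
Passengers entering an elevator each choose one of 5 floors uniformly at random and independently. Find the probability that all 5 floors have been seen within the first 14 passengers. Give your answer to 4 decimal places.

Let A_i be the event that floor i is missing after 14 passengers. By inclusion–exclusion on the A_i,
P(all seen) = Σ_{j=0}^{5} (-1)^j C(5,j)((5-j)/5)^14
= 1.00000 - 0.21990 + 0.00784 - 0.00003 + 0.00000 - 0.00000
= 0.78791.

0.7879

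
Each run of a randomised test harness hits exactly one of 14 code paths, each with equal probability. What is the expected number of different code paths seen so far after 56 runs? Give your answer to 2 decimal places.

13.78

For each code path, P(seen in 56 runs) = 1 - (13/14)^56 = 0.984.
By linearity of expectation, E[distinct seen] = 14·(1 - (13/14)^56) = 13.779.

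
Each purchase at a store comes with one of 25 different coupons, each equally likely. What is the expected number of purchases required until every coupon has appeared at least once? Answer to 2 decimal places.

95.40

After k distinct coupons have appeared, the next purchase gives a new one with probability (25-k)/25, so the expected wait for the (k+1)-th is 25/(25-k).
E[T] = 25/25 + 25/24 + 25/23 + ... + 25/2 + 25/1 = 25·H_{25}.
H_{25} = 3.816, so E[T] = 95.399.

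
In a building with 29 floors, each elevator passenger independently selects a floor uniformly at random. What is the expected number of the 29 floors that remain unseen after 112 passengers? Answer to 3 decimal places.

For each floor, P(unseen after 112) = (28/29)^112 = 0.0196.
By linearity of expectation, E[unseen] = 29·(28/29)^112 = 0.5695.

0.570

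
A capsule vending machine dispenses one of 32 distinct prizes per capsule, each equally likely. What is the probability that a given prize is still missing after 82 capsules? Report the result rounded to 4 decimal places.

On each capsule the fixed prize fails to appear with probability 31/32.
P(still missing after 82) = (31/32)^82 = 0.07402.

0.0740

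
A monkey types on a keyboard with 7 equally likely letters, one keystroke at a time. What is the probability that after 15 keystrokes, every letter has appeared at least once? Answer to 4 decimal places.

By inclusion–exclusion over which letters are missing,
P(all seen) = Σ_{j=0}^{7} (-1)^j C(7,j)((7-j)/7)^15
= 1.00000 - 0.69326 + 0.13499 - 0.00792 + 0.00011 - 0.00000 + 0.00000 - 0.00000
= 0.43392.

0.4339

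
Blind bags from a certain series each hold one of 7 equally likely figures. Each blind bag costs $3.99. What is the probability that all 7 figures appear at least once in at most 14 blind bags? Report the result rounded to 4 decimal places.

0.3666

Let A_i be the event that figure i is missing after 14 blind bags. By inclusion–exclusion on the A_i,
P(all seen) = Σ_{j=0}^{7} (-1)^j C(7,j)((7-j)/7)^14
= 1.00000 - 0.80880 + 0.18898 - 0.01385 + 0.00025 - 0.00000 + 0.00000 - 0.00000
= 0.36657.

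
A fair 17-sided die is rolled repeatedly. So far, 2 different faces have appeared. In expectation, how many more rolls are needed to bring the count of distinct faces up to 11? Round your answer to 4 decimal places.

With k distinct faces already seen, the next new one takes an expected 17/(17-k) rolls.
Sum over k = 2,...,10: E = 17/15 + 17/14 + 17/13 + ... + 17/8 + 17/7 = 14.75989.

14.7599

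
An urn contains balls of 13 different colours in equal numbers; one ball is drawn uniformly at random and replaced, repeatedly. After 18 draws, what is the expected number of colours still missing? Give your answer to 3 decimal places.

For each colour, P(unseen after 18) = (12/13)^18 = 0.2367.
By linearity of expectation, E[unseen] = 13·(12/13)^18 = 3.0777.

3.078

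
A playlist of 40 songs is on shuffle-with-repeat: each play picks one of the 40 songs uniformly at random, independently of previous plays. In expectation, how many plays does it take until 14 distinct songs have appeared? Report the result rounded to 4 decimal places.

With k distinct songs already seen, the next new one arrives after an expected 40/(40-k) plays.
Sum over k = 0,...,13: E = 40/40 + 40/39 + 40/38 + ... + 40/28 + 40/27 = 16.96493.

16.9649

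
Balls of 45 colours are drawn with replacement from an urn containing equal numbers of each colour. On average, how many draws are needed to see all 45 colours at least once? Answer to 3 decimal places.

After k distinct colours have appeared, the next draw gives a new one with probability (45-k)/45, so the expected wait for the (k+1)-th is 45/(45-k).
E[T] = 45/45 + 45/44 + 45/43 + ... + 45/2 + 45/1 = 45·H_{45}.
H_{45} = 4.3949, so E[T] = 197.7727.

197.773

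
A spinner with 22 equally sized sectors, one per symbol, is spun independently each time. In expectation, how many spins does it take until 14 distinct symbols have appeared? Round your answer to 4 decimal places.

Going from k to k+1 distinct takes a geometric number of spins with mean 22/(22-k).
Sum over k = 0,...,13: E = 22/22 + 22/21 + 22/20 + ... + 22/10 + 22/9 = 21.40503.

21.4050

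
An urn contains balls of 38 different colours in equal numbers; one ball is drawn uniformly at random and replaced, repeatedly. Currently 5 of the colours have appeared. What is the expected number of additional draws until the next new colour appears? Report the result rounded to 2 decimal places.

1.15

The number of draws until the next new colour is geometric with success probability 33/38, so its mean is 38/33.
E = 38/33 = 1.152.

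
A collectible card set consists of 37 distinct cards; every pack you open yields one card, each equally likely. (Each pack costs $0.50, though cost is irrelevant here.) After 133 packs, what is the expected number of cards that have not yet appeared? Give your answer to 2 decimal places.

0.97

For each card, P(unseen after 133) = (36/37)^133 = 0.026.
By linearity of expectation, E[unseen] = 37·(36/37)^133 = 0.967.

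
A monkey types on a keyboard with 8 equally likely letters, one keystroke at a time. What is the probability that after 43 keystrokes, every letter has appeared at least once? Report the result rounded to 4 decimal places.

By inclusion–exclusion over which letters are missing,
P(all seen) = Σ_{j=0}^{8} (-1)^j C(8,j)((8-j)/8)^43
= 1.00000 - 0.02567 + 0.00012 - 0.00000 + 0.00000 - 0.00000 + 0.00000 - 0.00000 + 0.00000
= 0.97445.

0.9744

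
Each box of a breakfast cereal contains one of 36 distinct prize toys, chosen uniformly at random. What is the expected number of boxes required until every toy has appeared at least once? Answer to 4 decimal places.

150.2841

After k distinct toys have appeared, the next box gives a new one with probability (36-k)/36, so the expected wait for the (k+1)-th is 36/(36-k).
E[T] = 36/36 + 36/35 + 36/34 + ... + 36/2 + 36/1 = 36·H_{36}.
H_{36} = 4.17456, so E[T] = 150.28413.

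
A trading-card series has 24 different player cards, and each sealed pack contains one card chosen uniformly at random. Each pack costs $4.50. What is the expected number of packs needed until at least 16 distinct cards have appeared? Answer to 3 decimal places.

25.394

With k distinct cards already seen, the next new one arrives after an expected 24/(24-k) packs.
Sum over k = 0,...,15: E = 24/24 + 24/23 + 24/22 + ... + 24/10 + 24/9 = 25.3944.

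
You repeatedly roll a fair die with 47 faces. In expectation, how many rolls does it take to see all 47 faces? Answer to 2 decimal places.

208.58

Split into phases: going from k distinct to k+1 distinct takes on average 47/(47-k) rolls.
E[T] = 47/47 + 47/46 + 47/45 + ... + 47/2 + 47/1 = 47·H_{47}.
H_{47} = 4.438, so E[T] = 208.584.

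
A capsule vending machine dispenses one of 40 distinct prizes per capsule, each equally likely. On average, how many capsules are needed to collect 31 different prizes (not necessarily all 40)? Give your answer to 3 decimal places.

Going from k to k+1 distinct takes a geometric number of capsules with mean 40/(40-k).
Sum over k = 0,...,30: E = 40/40 + 40/39 + 40/38 + ... + 40/11 + 40/10 = 57.9830.

57.983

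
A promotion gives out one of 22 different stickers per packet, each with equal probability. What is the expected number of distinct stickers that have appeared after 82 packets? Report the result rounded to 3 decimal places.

21.515

For each sticker, P(seen in 82 packets) = 1 - (21/22)^82 = 0.9780.
By linearity of expectation, E[distinct seen] = 22·(1 - (21/22)^82) = 21.5150.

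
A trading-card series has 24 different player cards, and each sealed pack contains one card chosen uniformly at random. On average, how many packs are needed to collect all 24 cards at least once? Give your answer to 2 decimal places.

The wait to go from k to k+1 distinct cards is geometric with mean 24/(24-k).
E[T] = 24/24 + 24/23 + 24/22 + ... + 24/2 + 24/1 = 24·H_{24}.
H_{24} = 3.776, so E[T] = 90.623.

90.62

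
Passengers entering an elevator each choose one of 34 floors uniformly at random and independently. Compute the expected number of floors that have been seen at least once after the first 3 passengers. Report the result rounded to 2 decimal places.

2.91

For each floor, P(seen in 3 passengers) = 1 - (33/34)^3 = 0.086.
By linearity of expectation, E[distinct seen] = 34·(1 - (33/34)^3) = 2.913.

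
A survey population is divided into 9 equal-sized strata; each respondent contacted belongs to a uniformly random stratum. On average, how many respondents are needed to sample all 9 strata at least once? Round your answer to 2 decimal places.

25.46

After k distinct strata have appeared, the next respondent gives a new one with probability (9-k)/9, so the expected wait for the (k+1)-th is 9/(9-k).
E[T] = 9/9 + 9/8 + 9/7 + ... + 9/2 + 9/1 = 9·H_{9}.
H_{9} = 2.829, so E[T] = 25.461.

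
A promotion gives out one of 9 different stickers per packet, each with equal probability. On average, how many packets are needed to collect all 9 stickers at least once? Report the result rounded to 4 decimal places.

25.4607

After k distinct stickers have appeared, the next packet gives a new one with probability (9-k)/9, so the expected wait for the (k+1)-th is 9/(9-k).
E[T] = 9/9 + 9/8 + 9/7 + ... + 9/2 + 9/1 = 9·H_{9}.
H_{9} = 2.82897, so E[T] = 25.46071.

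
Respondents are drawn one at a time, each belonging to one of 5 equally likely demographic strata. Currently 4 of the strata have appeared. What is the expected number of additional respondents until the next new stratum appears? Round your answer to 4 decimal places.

5.0000

The number of respondents until the next new stratum is geometric with success probability 1/5, so its mean is 5/1.
E = 5/1 = 5.00000.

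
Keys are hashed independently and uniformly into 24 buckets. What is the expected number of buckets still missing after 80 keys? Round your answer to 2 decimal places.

0.80

For each bucket, P(unseen after 80) = (23/24)^80 = 0.033.
By linearity of expectation, E[unseen] = 24·(23/24)^80 = 0.797.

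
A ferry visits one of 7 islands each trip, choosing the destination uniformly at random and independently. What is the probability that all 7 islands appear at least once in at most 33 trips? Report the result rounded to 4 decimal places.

0.9571

Let A_i be the event that island i is missing after 33 trips. By inclusion–exclusion on the A_i,
P(all seen) = Σ_{j=0}^{7} (-1)^j C(7,j)((7-j)/7)^33
= 1.00000 - 0.04324 + 0.00032 - 0.00000 + 0.00000 - 0.00000 + 0.00000 - 0.00000
= 0.95708.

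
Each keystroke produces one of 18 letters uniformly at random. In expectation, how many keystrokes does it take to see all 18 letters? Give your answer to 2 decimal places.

62.91

After k distinct letters have appeared, the next keystroke gives a new one with probability (18-k)/18, so the expected wait for the (k+1)-th is 18/(18-k).
E[T] = 18/18 + 18/17 + 18/16 + ... + 18/2 + 18/1 = 18·H_{18}.
H_{18} = 3.495, so E[T] = 62.912.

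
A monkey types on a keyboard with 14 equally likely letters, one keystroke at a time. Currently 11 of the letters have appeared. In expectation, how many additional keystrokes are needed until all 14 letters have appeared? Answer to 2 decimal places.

With k distinct letters already seen, the next new one takes an expected 14/(14-k) keystrokes.
Sum over k = 11,...,13: E = 14/3 + 14/2 + 14/1 = 25.667.

25.67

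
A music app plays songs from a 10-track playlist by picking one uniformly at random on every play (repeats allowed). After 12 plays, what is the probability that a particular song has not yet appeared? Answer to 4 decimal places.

Each play misses the fixed song with probability (10-1)/10 = 9/10, independently.
P(still missing after 12) = (9/10)^12 = 0.28243.

0.2824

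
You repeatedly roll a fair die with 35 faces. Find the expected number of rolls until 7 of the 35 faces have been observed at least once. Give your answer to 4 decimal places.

With k distinct faces already seen, the next new one arrives after an expected 35/(35-k) rolls.
Sum over k = 0,...,6: E = 35/35 + 35/34 + 35/33 + ... + 35/30 + 35/29 = 7.68636.

7.6864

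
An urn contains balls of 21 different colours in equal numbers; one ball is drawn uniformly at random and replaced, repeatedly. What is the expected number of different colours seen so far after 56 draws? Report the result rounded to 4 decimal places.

For each colour, P(seen in 56 draws) = 1 - (20/21)^56 = 0.93493.
By linearity of expectation, E[distinct seen] = 21·(1 - (20/21)^56) = 19.63347.

19.6335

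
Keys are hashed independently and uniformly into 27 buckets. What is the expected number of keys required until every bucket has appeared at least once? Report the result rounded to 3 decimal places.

105.069

The wait to go from k to k+1 distinct buckets is geometric with mean 27/(27-k).
E[T] = 27/27 + 27/26 + 27/25 + ... + 27/2 + 27/1 = 27·H_{27}.
H_{27} = 3.8915, so E[T] = 105.0693.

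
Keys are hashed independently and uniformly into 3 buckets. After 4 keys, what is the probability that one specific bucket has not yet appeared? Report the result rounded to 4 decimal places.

On each key the fixed bucket fails to appear with probability 2/3.
P(still missing after 4) = (2/3)^4 = 0.19753.

0.1975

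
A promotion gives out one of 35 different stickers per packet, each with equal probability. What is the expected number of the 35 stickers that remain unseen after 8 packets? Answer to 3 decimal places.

For each sticker, P(unseen after 8) = (34/35)^8 = 0.7930.
By linearity of expectation, E[unseen] = 35·(34/35)^8 = 27.7559.

27.756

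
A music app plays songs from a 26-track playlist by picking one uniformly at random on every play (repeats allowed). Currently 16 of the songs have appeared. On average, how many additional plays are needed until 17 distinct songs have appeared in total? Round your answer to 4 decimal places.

The wait to go from k to k+1 distinct songs is geometric with mean 26/(26-k).
Only the k = 16 term is needed: E = 26/10 = 2.60000.

2.6000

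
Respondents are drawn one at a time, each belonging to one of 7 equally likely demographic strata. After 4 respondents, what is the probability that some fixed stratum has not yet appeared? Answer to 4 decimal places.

Each respondent misses the fixed stratum with probability (7-1)/7 = 6/7, independently.
P(still missing after 4) = (6/7)^4 = 0.53978.

0.5398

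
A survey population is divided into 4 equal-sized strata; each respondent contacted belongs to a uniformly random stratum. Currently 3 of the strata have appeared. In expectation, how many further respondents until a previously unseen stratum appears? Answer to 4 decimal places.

4.0000

Each respondent yields a new stratum with probability (4-3)/4 = 1/4, so the wait is geometric with mean 4/1.
E = 4/1 = 4.00000.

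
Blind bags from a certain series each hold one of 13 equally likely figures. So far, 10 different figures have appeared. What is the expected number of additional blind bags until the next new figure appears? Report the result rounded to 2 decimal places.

4.33

Each blind bag yields a new figure with probability (13-10)/13 = 3/13, so the wait is geometric with mean 13/3.
E = 13/3 = 4.333.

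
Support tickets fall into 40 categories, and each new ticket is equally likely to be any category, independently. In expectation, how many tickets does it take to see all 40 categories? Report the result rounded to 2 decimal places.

171.14

After k distinct categories have appeared, the next ticket gives a new one with probability (40-k)/40, so the expected wait for the (k+1)-th is 40/(40-k).
E[T] = 40/40 + 40/39 + 40/38 + ... + 40/2 + 40/1 = 40·H_{40}.
H_{40} = 4.279, so E[T] = 171.142.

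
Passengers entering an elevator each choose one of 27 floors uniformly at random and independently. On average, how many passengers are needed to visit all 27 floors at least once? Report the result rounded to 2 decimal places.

105.07

The wait to go from k to k+1 distinct floors is geometric with mean 27/(27-k).
E[T] = 27/27 + 27/26 + 27/25 + ... + 27/2 + 27/1 = 27·H_{27}.
H_{27} = 3.891, so E[T] = 105.069.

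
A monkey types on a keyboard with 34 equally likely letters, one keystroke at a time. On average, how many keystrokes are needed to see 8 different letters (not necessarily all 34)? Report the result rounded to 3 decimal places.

8.969

Going from k to k+1 distinct takes a geometric number of keystrokes with mean 34/(34-k).
Sum over k = 0,...,7: E = 34/34 + 34/33 + 34/32 + ... + 34/28 + 34/27 = 8.9689.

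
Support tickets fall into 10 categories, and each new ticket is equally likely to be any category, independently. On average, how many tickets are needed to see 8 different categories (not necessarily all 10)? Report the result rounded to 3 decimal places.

With k distinct categories already seen, the next new one arrives after an expected 10/(10-k) tickets.
Sum over k = 0,...,7: E = 10/10 + 10/9 + 10/8 + ... + 10/4 + 10/3 = 14.2897.

14.290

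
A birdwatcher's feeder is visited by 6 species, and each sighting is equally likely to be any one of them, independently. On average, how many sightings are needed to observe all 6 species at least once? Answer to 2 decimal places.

After k distinct species have appeared, the next sighting gives a new one with probability (6-k)/6, so the expected wait for the (k+1)-th is 6/(6-k).
E[T] = 6/6 + 6/5 + 6/4 + 6/3 + 6/2 + 6/1 = 6·H_{6}.
H_{6} = 2.450, so E[T] = 14.700.

14.70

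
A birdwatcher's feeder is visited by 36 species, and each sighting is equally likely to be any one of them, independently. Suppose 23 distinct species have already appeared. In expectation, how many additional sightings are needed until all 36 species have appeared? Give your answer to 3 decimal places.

The wait to go from k to k+1 distinct species is geometric with mean 36/(36-k).
Sum over k = 23,...,35: E = 36/13 + 36/12 + 36/11 + ... + 36/2 + 36/1 = 114.4848.

114.485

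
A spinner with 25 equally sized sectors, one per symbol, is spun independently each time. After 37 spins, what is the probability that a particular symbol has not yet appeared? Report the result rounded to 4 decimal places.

0.2208

Each spin misses the fixed symbol with probability (25-1)/25 = 24/25, independently.
P(still missing after 37) = (24/25)^37 = 0.22082.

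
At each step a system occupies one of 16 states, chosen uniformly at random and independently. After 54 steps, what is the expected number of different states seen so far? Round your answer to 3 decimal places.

For each state, P(seen in 54 steps) = 1 - (15/16)^54 = 0.9693.
By linearity of expectation, E[distinct seen] = 16·(1 - (15/16)^54) = 15.5096.

15.510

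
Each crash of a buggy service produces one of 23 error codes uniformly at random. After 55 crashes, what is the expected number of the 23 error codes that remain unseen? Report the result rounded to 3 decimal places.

For each error code, P(unseen after 55) = (22/23)^55 = 0.0867.
By linearity of expectation, E[unseen] = 23·(22/23)^55 = 1.9950.

1.995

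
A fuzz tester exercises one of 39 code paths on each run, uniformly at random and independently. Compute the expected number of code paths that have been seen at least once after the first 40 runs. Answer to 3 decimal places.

25.202

For each code path, P(seen in 40 runs) = 1 - (38/39)^40 = 0.6462.
By linearity of expectation, E[distinct seen] = 39·(1 - (38/39)^40) = 25.2017.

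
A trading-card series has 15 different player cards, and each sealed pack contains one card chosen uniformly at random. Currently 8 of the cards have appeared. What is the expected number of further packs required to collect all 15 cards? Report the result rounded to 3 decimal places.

From k distinct to k+1 distinct takes on average 15/(15-k) packs.
Sum over k = 8,...,14: E = 15/7 + 15/6 + 15/5 + ... + 15/2 + 15/1 = 38.8929.

38.893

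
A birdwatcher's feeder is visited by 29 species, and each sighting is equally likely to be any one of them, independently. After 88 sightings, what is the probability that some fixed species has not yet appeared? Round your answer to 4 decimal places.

0.0456

Each sighting misses the fixed species with probability (29-1)/29 = 28/29, independently.
P(still missing after 88) = (28/29)^88 = 0.04559.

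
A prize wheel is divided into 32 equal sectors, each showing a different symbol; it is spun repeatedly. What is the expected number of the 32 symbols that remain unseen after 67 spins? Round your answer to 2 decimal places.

3.81

For each symbol, P(unseen after 67) = (31/32)^67 = 0.119.
By linearity of expectation, E[unseen] = 32·(31/32)^67 = 3.814.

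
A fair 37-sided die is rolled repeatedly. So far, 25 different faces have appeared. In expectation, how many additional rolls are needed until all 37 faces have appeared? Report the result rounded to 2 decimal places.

The wait to go from k to k+1 distinct faces is geometric with mean 37/(37-k).
Sum over k = 25,...,36: E = 37/12 + 37/11 + 37/10 + ... + 37/2 + 37/1 = 114.819.

114.82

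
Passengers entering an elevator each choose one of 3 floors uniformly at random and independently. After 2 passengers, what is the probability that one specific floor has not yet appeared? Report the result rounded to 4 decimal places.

0.4444

On each passenger the fixed floor fails to appear with probability 2/3.
P(still missing after 2) = (2/3)^2 = 0.44444.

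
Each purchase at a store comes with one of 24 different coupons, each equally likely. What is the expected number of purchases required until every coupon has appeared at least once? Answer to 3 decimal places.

90.623

The wait to go from k to k+1 distinct coupons is geometric with mean 24/(24-k).
E[T] = 24/24 + 24/23 + 24/22 + ... + 24/2 + 24/1 = 24·H_{24}.
H_{24} = 3.7760, so E[T] = 90.6230.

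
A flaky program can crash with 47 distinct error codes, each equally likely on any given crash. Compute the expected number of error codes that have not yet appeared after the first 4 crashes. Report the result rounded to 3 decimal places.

43.126

For each error code, P(unseen after 4) = (46/47)^4 = 0.9176.
By linearity of expectation, E[unseen] = 47·(46/47)^4 = 43.1259.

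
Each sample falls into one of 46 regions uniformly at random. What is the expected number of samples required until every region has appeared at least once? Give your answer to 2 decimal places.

203.17

Split into phases: going from k distinct to k+1 distinct takes on average 46/(46-k) samples.
E[T] = 46/46 + 46/45 + 46/44 + ... + 46/2 + 46/1 = 46·H_{46}.
H_{46} = 4.417, so E[T] = 203.168.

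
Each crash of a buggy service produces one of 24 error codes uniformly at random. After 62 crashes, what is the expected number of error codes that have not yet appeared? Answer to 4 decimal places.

For each error code, P(unseen after 62) = (23/24)^62 = 0.07145.
By linearity of expectation, E[unseen] = 24·(23/24)^62 = 1.71491.

1.7149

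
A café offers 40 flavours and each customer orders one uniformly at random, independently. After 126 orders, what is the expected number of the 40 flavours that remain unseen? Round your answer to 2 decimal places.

For each flavour, P(unseen after 126) = (39/40)^126 = 0.041.
By linearity of expectation, E[unseen] = 40·(39/40)^126 = 1.647.

1.65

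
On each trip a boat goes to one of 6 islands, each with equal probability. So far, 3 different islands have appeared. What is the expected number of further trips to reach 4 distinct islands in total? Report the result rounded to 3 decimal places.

2.000

The wait to go from k to k+1 distinct islands is geometric with mean 6/(6-k).
Only the k = 3 term is needed: E = 6/3 = 2.0000.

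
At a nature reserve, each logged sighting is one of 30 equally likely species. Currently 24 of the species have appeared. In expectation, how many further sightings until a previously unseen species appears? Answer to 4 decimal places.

5.0000

Each sighting yields a new species with probability (30-24)/30 = 6/30, so the wait is geometric with mean 30/6.
E = 30/6 = 5.00000.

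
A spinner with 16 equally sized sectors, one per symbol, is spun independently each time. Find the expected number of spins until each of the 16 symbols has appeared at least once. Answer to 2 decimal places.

54.09

After k distinct symbols have appeared, the next spin gives a new one with probability (16-k)/16, so the expected wait for the (k+1)-th is 16/(16-k).
E[T] = 16/16 + 16/15 + 16/14 + ... + 16/2 + 16/1 = 16·H_{16}.
H_{16} = 3.381, so E[T] = 54.092.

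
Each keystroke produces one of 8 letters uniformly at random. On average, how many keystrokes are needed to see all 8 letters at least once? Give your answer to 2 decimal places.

After k distinct letters have appeared, the next keystroke gives a new one with probability (8-k)/8, so the expected wait for the (k+1)-th is 8/(8-k).
E[T] = 8/8 + 8/7 + 8/6 + ... + 8/2 + 8/1 = 8·H_{8}.
H_{8} = 2.718, so E[T] = 21.743.

21.74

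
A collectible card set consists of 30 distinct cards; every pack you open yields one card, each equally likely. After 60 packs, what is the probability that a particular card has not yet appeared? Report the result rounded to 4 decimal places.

On each pack the fixed card fails to appear with probability 29/30.
P(still missing after 60) = (29/30)^60 = 0.13080.

0.1308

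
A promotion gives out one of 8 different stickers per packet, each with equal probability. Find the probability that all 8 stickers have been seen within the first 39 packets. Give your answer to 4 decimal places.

Let A_i be the event that sticker i is missing after 39 packets. By inclusion–exclusion on the A_i,
P(all seen) = Σ_{j=0}^{8} (-1)^j C(8,j)((8-j)/8)^39
= 1.00000 - 0.04379 + 0.00038 - 0.00000 + 0.00000 - 0.00000 + 0.00000 - 0.00000 + 0.00000
= 0.95658.

0.9566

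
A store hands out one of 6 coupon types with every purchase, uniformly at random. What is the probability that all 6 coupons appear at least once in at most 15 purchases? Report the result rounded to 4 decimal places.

0.6442

By inclusion–exclusion over which coupons are missing,
P(all seen) = Σ_{j=0}^{6} (-1)^j C(6,j)((6-j)/6)^15
= 1.00000 - 0.38943 + 0.03425 - 0.00061 + 0.00000 - 0.00000 + 0.00000
= 0.64421.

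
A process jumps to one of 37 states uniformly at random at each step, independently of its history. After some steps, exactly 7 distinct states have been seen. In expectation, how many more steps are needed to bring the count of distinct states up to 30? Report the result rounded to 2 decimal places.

51.88

With k distinct states already seen, the next new one takes an expected 37/(37-k) steps.
Sum over k = 7,...,29: E = 37/30 + 37/29 + 37/28 + ... + 37/9 + 37/8 = 51.879.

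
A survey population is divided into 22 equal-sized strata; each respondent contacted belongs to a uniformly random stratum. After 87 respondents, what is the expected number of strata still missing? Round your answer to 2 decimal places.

For each stratum, P(unseen after 87) = (21/22)^87 = 0.017.
By linearity of expectation, E[unseen] = 22·(21/22)^87 = 0.384.

0.38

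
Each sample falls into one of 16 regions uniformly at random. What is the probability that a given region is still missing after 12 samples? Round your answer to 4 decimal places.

On each sample the fixed region fails to appear with probability 15/16.
P(still missing after 12) = (15/16)^12 = 0.46095.

0.4610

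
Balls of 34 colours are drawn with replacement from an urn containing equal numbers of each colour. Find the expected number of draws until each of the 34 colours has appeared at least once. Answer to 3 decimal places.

140.019

After k distinct colours have appeared, the next draw gives a new one with probability (34-k)/34, so the expected wait for the (k+1)-th is 34/(34-k).
E[T] = 34/34 + 34/33 + 34/32 + ... + 34/2 + 34/1 = 34·H_{34}.
H_{34} = 4.1182, so E[T] = 140.0191.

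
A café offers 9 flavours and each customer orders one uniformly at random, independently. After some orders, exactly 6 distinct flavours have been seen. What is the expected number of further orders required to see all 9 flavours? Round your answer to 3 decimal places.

With k distinct flavours already seen, the next new one takes an expected 9/(9-k) orders.
Sum over k = 6,...,8: E = 9/3 + 9/2 + 9/1 = 16.5000.

16.500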